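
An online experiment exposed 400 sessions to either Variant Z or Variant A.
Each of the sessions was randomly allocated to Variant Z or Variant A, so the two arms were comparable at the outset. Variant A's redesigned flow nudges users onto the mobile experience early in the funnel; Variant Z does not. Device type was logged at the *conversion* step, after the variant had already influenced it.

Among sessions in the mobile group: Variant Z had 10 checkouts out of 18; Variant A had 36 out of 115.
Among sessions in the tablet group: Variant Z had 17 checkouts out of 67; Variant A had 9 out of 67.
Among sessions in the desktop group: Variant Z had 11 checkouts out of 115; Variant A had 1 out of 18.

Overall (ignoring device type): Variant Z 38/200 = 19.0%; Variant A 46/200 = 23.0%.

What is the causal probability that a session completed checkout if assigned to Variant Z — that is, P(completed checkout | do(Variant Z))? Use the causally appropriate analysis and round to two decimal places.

0.19

Device type here is a post-treatment variable shaped by the variant; conditioning on it would introduce bias rather than remove it. The overall comparison is the causal one.
So P(outcome | do(Variant Z)) is just the pooled rate for Variant Z: 38/200 = 0.190.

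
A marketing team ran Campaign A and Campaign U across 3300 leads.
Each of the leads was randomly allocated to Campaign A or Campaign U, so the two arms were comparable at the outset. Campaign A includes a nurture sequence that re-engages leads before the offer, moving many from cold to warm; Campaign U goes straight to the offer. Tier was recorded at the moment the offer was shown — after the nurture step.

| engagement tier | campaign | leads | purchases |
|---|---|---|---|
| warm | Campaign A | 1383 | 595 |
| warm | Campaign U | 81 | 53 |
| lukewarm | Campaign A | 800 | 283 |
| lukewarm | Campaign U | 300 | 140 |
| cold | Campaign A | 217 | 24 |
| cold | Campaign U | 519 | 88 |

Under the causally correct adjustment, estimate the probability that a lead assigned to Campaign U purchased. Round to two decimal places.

Within every engagement tier level Campaign U has the higher rate, yet pooled Campaign A does — Simpson's reversal.
The distribution of engagement tier is itself part of what the campaign does — it is an intermediate outcome. Holding it fixed would remove that part of the effect; the total effect is the pooled difference.
So P(outcome | do(Campaign U)) is just the pooled rate for Campaign U: 281/900 = 0.312.

0.31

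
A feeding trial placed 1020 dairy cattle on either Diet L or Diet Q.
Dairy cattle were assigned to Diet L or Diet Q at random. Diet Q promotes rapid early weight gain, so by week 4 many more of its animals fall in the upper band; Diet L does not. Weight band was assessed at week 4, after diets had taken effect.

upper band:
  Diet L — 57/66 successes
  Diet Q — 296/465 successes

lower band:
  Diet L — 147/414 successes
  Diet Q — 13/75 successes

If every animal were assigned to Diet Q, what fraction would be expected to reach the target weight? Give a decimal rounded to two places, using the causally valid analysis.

The distribution of week-4 weight band is itself part of what the diet does — it is an intermediate outcome. Holding it fixed would remove that part of the effect; the total effect is the pooled difference.
So P(outcome | do(Diet Q)) is just the pooled rate for Diet Q: 309/540 = 0.572.

0.57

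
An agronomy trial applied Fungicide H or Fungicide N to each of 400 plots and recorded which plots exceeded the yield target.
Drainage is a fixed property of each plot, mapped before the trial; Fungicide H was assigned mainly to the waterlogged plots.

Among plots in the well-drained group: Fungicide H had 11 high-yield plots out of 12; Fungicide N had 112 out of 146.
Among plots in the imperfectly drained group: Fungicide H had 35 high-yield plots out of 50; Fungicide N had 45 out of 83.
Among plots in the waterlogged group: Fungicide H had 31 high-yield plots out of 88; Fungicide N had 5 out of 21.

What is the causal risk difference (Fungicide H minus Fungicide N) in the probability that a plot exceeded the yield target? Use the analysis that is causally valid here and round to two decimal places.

+0.14

The field drainage-specific comparison favours Fungicide H throughout, but the pooled figures favour Fungicide N. The question is whether to condition on field drainage.
The imbalance in field drainage arose from how plots were allocated, not from anything the fungicide did; and field drainage independently affects the outcome. The pooled gap is confounded — condition on field drainage.
Adjusting over the population distribution of field drainage: 0.395·(0.917−0.767) + 0.333·(0.700−0.542) + 0.273·(0.352−0.238) = +0.143.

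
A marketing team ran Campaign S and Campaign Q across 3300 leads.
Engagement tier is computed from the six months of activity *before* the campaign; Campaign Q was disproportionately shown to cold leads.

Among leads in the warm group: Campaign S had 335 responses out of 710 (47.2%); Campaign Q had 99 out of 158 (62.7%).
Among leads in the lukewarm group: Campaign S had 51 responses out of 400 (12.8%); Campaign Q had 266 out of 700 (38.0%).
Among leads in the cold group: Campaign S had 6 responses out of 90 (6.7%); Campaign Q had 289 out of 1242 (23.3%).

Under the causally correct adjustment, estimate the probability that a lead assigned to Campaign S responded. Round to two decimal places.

0.19

The stratified and pooled comparisons disagree (Campaign Q wins within each engagement tier; Campaign S wins overall), so the answer turns on the causal role of engagement tier.
Since engagement tier is a pre-existing factor (not a product of the campaign) and it affects the outcome on its own, it is a confounder. The stratified rates, not the pooled rate, identify the causal effect.
Standardising Campaign S to the population engagement tier mix: 0.263·335/710 + 0.333·51/400 + 0.404·6/90 = 0.194.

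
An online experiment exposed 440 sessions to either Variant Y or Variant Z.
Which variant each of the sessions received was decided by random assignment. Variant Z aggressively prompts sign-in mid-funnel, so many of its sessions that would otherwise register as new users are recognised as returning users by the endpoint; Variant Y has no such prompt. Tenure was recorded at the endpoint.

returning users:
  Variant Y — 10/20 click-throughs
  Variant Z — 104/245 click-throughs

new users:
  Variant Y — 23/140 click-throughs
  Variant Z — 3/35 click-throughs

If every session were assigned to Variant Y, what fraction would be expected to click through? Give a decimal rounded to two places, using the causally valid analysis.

0.21

User tenure lies on the pathway variant → user tenure → outcome, so adjusting for it blocks the indirect effect. For the total causal effect of variant, use the unadjusted pooled rates.
So P(outcome | do(Variant Y)) is just the pooled rate for Variant Y: 33/160 = 0.206.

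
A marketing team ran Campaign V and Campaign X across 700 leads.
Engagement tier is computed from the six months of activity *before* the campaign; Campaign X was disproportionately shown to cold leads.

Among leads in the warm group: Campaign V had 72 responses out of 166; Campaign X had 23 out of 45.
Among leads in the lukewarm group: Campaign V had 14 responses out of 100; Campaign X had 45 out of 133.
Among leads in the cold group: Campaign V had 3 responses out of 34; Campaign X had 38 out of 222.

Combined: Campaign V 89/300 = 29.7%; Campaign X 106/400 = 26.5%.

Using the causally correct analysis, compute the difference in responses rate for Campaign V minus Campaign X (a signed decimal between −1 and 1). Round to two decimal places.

Campaign X is higher inside every engagement tier stratum but Campaign V is higher in aggregate. Whether to stratify depends on how engagement tier relates to the campaign.
Since engagement tier is a pre-existing factor (not a product of the campaign) and it affects the outcome on its own, it is a confounder. The stratified rates, not the pooled rate, identify the causal effect.
Adjusting over the population distribution of engagement tier: 0.301·(0.434−0.511) + 0.333·(0.140−0.338) + 0.366·(0.088−0.171) = -0.120.

-0.12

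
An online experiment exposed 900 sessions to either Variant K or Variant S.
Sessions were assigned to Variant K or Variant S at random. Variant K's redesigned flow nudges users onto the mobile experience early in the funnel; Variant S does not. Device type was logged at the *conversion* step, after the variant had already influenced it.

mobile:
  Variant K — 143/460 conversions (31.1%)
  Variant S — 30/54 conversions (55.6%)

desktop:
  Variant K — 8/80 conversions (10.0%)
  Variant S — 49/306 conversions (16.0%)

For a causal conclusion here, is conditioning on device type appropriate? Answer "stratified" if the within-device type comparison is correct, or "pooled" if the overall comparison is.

pooled

The stratified and pooled comparisons disagree (Variant S wins within each device type; Variant K wins overall), so the answer turns on the causal role of device type.
The distribution of device type is itself part of what the variant does — it is an intermediate outcome. Holding it fixed would remove that part of the effect; the total effect is the pooled difference.
Pooled: Variant K 28.0% vs Variant S 21.9%; Variant K is higher overall.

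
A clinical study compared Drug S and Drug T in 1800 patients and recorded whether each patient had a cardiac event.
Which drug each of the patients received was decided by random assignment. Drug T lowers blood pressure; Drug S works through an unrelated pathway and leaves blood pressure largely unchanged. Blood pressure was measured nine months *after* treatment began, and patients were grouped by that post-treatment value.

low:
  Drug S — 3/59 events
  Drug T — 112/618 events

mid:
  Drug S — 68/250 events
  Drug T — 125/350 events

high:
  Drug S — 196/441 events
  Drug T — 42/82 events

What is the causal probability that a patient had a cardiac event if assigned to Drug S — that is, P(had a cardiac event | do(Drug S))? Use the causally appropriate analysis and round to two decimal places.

The stratified and pooled comparisons disagree (Drug S wins within each blood pressure; Drug T wins overall), so the answer turns on the causal role of blood pressure.
Stratifying would compare drugs among patients the drugs themselves sorted into blood pressure groups — a form of selection on an intermediate. The unconditioned pooled rates give the total causal effect.
So P(outcome | do(Drug S)) is just the pooled rate for Drug S: 267/750 = 0.356.

0.36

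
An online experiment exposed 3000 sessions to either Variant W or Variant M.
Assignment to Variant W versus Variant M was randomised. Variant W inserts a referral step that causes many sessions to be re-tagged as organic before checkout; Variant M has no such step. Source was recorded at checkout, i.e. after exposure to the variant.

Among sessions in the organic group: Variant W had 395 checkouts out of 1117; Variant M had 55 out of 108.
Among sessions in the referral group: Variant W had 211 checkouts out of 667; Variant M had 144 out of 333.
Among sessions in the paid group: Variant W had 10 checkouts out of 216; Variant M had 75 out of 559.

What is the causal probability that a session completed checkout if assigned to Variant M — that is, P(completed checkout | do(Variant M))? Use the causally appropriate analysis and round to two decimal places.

The traffic source-specific comparison favours Variant M throughout, but the pooled figures favour Variant W. The question is whether to condition on traffic source.
Traffic source here is a post-treatment variable shaped by the variant; conditioning on it would introduce bias rather than remove it. The overall comparison is the causal one.
So P(outcome | do(Variant M)) is just the pooled rate for Variant M: 274/1000 = 0.274.

0.27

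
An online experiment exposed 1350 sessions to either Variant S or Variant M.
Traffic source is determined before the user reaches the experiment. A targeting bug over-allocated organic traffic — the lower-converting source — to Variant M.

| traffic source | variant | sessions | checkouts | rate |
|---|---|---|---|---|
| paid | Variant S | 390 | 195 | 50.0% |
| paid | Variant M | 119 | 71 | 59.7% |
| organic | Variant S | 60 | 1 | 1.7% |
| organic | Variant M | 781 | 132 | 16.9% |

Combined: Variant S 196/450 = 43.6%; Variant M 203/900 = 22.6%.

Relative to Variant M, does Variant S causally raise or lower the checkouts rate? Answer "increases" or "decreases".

decreases

Since traffic source is a pre-existing factor (not a product of the variant) and it affects the outcome on its own, it is a confounder. The stratified rates, not the pooled rate, identify the causal effect.
Within each level — paid: 50.0% vs 59.7%; organic: 1.7% vs 16.9% — Variant M is higher every time.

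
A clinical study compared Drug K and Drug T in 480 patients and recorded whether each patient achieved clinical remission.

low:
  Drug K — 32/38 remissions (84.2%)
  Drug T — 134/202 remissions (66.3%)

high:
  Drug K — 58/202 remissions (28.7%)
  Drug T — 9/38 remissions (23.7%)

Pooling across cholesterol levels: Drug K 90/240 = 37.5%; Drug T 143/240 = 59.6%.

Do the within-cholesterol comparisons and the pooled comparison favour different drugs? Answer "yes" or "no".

yes

Within each cholesterol level (low 84.2% vs 66.3%; high 28.7% vs 23.7%), Drug K has the higher rate every time. Pooled: 37.5% vs 59.6% — Drug T has the higher rate overall. The two comparisons disagree.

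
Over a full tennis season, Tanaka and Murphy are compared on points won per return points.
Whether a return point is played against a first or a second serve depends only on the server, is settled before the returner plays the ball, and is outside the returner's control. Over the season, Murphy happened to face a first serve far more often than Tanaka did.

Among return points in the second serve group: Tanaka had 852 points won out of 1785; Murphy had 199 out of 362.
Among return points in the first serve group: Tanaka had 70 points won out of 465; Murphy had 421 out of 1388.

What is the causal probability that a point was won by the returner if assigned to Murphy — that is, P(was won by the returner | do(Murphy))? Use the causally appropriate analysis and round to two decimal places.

0.44

Within every serve type level Murphy has the higher rate, yet pooled Tanaka does — Simpson's reversal.
The imbalance in serve type arose from how return points were allocated, not from anything the player did; and serve type independently affects the outcome. The pooled gap is confounded — condition on serve type.
Standardising Murphy to the population serve type mix: 0.537·199/362 + 0.463·421/1388 = 0.436.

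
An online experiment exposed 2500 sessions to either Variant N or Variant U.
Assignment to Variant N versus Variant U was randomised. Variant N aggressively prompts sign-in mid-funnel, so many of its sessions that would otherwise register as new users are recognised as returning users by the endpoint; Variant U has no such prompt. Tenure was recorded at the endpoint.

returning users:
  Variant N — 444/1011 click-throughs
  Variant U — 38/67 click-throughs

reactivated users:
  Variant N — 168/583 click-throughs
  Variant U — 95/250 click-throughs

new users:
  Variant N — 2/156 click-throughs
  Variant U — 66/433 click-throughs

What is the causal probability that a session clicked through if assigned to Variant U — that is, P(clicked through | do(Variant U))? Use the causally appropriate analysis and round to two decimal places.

Variant U is higher inside every user tenure stratum but Variant N is higher in aggregate. Whether to stratify depends on how user tenure relates to the variant.
User tenure is downstream of the variant. One should not condition on a consequence of treatment, so the overall rates are the right comparison.
So P(outcome | do(Variant U)) is just the pooled rate for Variant U: 199/750 = 0.265.

0.27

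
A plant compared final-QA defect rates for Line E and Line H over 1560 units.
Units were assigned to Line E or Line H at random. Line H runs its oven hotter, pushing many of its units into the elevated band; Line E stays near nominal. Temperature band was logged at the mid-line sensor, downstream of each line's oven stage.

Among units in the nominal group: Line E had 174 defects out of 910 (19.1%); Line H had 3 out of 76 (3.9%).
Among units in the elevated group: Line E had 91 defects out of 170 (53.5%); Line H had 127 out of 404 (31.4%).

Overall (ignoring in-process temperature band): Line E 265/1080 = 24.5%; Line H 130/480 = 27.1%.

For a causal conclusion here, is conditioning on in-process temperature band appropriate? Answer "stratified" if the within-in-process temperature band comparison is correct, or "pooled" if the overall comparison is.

Line H is lower inside every in-process temperature band stratum but Line E is lower in aggregate. Whether to stratify depends on how in-process temperature band relates to the line.
Stratifying would compare lines among units the lines themselves sorted into in-process temperature band groups — a form of selection on an intermediate. The unconditioned pooled rates give the total causal effect.
Pooled: Line E 24.5% vs Line H 27.1%; Line E is lower overall.

pooled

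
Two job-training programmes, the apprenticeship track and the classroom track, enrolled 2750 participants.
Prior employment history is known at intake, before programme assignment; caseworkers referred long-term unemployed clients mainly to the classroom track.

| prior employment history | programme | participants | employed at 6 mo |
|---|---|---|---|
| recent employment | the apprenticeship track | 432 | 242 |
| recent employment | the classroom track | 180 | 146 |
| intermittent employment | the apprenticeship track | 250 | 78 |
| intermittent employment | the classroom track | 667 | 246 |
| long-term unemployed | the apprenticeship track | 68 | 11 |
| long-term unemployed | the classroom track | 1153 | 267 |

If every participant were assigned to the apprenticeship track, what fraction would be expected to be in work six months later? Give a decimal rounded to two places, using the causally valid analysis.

Since prior employment history is a pre-existing factor (not a product of the programme) and it affects the outcome on its own, it is a confounder. The stratified rates, not the pooled rate, identify the causal effect.
Standardising the apprenticeship track to the population prior employment history mix: 0.223·242/432 + 0.333·78/250 + 0.444·11/68 = 0.301.

0.30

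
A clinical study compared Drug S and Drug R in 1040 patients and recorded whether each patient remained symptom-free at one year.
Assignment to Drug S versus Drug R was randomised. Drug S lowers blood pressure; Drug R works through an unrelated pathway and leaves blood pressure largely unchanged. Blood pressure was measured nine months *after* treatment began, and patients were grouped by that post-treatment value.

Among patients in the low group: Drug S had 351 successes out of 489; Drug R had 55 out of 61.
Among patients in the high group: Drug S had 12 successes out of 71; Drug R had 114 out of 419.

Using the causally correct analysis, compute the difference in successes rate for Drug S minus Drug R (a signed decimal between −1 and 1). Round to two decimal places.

Blood pressure lies on the pathway drug → blood pressure → outcome, so adjusting for it blocks the indirect effect. For the total causal effect of drug, use the unadjusted pooled rates.
The causal difference is the pooled difference: 0.648 − 0.352 = +0.296.

+0.30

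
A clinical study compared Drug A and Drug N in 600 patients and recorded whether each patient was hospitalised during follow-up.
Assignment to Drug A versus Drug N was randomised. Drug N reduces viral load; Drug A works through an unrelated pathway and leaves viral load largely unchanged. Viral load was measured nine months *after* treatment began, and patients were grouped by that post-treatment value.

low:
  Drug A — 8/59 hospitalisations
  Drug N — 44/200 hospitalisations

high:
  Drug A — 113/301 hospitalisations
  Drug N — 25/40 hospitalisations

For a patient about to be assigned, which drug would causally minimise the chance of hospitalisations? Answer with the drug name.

Drug N

The stratified and pooled comparisons disagree (Drug A wins within each viral load; Drug N wins overall), so the answer turns on the causal role of viral load.
Viral load lies on the pathway drug → viral load → outcome, so adjusting for it blocks the indirect effect. For the total causal effect of drug, use the unadjusted pooled rates.
Pooled: Drug A 33.6% vs Drug N 28.7%; Drug N is lower overall.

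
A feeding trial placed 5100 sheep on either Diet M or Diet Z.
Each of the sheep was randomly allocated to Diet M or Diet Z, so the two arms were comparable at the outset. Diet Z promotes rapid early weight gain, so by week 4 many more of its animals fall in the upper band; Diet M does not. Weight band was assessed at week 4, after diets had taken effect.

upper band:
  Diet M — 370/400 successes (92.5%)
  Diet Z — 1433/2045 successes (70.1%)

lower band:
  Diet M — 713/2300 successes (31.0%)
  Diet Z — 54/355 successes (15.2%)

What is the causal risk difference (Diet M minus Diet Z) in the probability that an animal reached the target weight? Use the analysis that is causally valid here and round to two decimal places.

-0.22

The stratified and pooled comparisons disagree (Diet M wins within each week-4 weight band; Diet Z wins overall), so the answer turns on the causal role of week-4 weight band.
Week-4 weight band here is a post-treatment variable shaped by the diet; conditioning on it would introduce bias rather than remove it. The overall comparison is the causal one.
The causal difference is the pooled difference: 0.401 − 0.620 = -0.218.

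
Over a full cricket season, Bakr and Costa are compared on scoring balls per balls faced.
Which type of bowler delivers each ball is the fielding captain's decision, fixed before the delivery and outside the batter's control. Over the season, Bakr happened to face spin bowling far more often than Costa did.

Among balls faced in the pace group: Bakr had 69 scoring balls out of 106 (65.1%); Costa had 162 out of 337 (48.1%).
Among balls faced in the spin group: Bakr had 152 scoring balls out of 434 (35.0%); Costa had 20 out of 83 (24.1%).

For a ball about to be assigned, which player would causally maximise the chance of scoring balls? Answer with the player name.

Nothing the player does changes bowling type; the imbalance is an allocation artefact. With bowling type also predicting the outcome, the pooled figure is confounded, and the within-stratum comparison is the causal one.
Within each level — pace: 65.1% vs 48.1%; spin: 35.0% vs 24.1% — Bakr is higher every time.

Bakr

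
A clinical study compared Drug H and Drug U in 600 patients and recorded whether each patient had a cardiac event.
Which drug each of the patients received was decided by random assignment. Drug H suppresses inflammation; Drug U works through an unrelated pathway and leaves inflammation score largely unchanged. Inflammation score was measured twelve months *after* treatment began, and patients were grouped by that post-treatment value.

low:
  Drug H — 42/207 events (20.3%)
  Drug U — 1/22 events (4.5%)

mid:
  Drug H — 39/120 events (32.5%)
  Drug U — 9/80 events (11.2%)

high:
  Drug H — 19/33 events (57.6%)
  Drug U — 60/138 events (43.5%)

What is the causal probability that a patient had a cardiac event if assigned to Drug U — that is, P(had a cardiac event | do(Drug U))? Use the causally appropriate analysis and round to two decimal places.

0.29

The stratified and pooled comparisons disagree (Drug U wins within each inflammation score; Drug H wins overall), so the answer turns on the causal role of inflammation score.
Because the drug influences inflammation score, inflammation score is a post-treatment mediator, not a confounder. Stratifying on it would bias the estimate; the causal effect is the crude pooled difference.
So P(outcome | do(Drug U)) is just the pooled rate for Drug U: 70/240 = 0.292.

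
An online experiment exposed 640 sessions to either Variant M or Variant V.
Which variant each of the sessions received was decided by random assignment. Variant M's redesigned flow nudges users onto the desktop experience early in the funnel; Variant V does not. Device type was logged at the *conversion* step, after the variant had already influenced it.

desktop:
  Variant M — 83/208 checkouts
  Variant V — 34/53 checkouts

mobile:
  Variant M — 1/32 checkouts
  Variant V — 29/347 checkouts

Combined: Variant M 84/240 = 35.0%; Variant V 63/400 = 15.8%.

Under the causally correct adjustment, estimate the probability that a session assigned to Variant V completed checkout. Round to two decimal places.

Variant V is higher inside every device type stratum but Variant M is higher in aggregate. Whether to stratify depends on how device type relates to the variant.
Because the variant influences device type, device type is a post-treatment mediator, not a confounder. Stratifying on it would bias the estimate; the causal effect is the crude pooled difference.
So P(outcome | do(Variant V)) is just the pooled rate for Variant V: 63/400 = 0.158.

0.16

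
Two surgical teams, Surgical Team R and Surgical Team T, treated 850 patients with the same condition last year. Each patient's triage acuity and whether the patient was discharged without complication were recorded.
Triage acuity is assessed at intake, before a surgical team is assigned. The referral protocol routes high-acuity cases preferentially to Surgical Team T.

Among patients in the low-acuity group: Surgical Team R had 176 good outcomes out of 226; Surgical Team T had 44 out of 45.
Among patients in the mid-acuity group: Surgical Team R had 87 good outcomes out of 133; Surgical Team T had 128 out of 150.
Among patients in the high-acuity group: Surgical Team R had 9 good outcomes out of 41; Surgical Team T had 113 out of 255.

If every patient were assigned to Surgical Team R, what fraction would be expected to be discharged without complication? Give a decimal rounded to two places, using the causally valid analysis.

The stratified and pooled comparisons disagree (Surgical Team T wins within each triage acuity; Surgical Team R wins overall), so the answer turns on the causal role of triage acuity.
The imbalance in triage acuity arose from how patients were allocated, not from anything the surgical team did; and triage acuity independently affects the outcome. The pooled gap is confounded — condition on triage acuity.
Standardising Surgical Team R to the population triage acuity mix: 0.319·176/226 + 0.333·87/133 + 0.348·9/41 = 0.543.

0.54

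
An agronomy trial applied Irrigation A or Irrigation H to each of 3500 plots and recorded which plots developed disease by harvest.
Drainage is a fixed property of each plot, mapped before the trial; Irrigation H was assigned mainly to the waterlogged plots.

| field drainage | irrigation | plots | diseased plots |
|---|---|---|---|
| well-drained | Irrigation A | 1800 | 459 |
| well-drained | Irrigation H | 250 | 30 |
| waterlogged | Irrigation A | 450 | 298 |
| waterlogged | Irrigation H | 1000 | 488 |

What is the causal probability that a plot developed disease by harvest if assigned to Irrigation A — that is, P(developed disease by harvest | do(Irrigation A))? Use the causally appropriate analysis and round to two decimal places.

Nothing the irrigation does changes field drainage; the imbalance is an allocation artefact. With field drainage also predicting the outcome, the pooled figure is confounded, and the within-stratum comparison is the causal one.
Standardising Irrigation A to the population field drainage mix: 0.586·459/1800 + 0.414·298/450 = 0.424.

0.42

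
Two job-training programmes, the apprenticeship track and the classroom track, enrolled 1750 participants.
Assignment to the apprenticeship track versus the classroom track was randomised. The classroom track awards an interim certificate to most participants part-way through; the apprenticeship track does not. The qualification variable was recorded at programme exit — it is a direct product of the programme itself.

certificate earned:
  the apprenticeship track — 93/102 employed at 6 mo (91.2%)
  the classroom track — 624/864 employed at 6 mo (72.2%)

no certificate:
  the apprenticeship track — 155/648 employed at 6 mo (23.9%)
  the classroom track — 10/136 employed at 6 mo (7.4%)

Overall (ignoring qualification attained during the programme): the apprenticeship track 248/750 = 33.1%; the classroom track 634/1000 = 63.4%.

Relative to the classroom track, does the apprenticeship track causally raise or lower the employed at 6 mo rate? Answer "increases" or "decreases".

The stratified and pooled comparisons disagree (the apprenticeship track wins within each qualification attained during the programme; the classroom track wins overall), so the answer turns on the causal role of qualification attained during the programme.
The distribution of qualification attained during the programme is itself part of what the programme does — it is an intermediate outcome. Holding it fixed would remove that part of the effect; the total effect is the pooled difference.
Pooled: the apprenticeship track 33.1% vs the classroom track 63.4%; the classroom track is higher overall.

decreases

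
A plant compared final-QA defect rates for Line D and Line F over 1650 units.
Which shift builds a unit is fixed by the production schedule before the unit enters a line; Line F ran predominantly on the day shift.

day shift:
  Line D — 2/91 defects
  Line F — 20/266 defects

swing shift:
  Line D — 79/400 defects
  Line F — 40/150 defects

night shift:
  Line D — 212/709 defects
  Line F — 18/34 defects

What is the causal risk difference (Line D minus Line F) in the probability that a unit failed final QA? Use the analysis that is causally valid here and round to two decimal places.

-0.14

Here shift is a common cause — it drives both which line a case falls under and the outcome. The crude comparison mixes populations; the stratum-specific rates are the causally relevant ones.
Adjusting over the population distribution of shift: 0.216·(0.022−0.075) + 0.333·(0.198−0.267) + 0.450·(0.299−0.529) = -0.138.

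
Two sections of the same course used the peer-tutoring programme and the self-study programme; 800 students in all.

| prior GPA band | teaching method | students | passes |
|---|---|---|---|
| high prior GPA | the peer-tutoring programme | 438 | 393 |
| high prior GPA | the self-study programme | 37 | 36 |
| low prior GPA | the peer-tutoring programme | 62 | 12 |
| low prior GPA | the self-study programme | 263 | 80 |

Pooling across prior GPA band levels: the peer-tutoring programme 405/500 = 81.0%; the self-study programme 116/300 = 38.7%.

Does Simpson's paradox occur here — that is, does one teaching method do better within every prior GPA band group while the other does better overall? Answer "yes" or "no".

yes

Within each prior GPA band level (high prior GPA 89.7% vs 97.3%; low prior GPA 19.4% vs 30.4%), the self-study programme has the higher rate every time. Pooled: 81.0% vs 38.7% — the peer-tutoring programme has the higher rate overall. The two comparisons disagree.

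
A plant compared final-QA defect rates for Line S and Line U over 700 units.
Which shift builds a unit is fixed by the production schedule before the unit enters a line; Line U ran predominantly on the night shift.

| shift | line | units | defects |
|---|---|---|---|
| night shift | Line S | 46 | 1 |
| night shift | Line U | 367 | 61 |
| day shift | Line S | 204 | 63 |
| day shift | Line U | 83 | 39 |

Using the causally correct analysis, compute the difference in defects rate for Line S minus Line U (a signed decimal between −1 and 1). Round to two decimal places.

Within every shift level Line S has the lower rate, yet pooled Line U does — Simpson's reversal.
Shift differs across lines for reasons unrelated to any effect of the line itself, and it separately predicts the outcome — a classic confounder. We must compare within shift levels.
Adjusting over the population distribution of shift: 0.590·(0.022−0.166) + 0.410·(0.309−0.470) = -0.151.

-0.15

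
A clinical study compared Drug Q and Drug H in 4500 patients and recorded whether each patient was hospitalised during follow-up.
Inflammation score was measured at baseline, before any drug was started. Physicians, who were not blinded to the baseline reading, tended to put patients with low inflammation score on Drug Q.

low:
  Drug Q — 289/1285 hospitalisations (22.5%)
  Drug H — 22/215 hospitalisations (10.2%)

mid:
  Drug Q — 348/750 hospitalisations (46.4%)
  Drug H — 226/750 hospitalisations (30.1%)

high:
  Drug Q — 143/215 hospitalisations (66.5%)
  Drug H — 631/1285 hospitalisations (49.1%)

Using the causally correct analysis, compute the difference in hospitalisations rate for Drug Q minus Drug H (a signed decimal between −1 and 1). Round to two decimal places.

Drug H is lower inside every inflammation score stratum but Drug Q is lower in aggregate. Whether to stratify depends on how inflammation score relates to the drug.
Inflammation score differs across drugs for reasons unrelated to any effect of the drug itself, and it separately predicts the outcome — a classic confounder. We must compare within inflammation score levels.
Adjusting over the population distribution of inflammation score: 0.333·(0.225−0.102) + 0.333·(0.464−0.301) + 0.333·(0.665−0.491) = +0.153.

+0.15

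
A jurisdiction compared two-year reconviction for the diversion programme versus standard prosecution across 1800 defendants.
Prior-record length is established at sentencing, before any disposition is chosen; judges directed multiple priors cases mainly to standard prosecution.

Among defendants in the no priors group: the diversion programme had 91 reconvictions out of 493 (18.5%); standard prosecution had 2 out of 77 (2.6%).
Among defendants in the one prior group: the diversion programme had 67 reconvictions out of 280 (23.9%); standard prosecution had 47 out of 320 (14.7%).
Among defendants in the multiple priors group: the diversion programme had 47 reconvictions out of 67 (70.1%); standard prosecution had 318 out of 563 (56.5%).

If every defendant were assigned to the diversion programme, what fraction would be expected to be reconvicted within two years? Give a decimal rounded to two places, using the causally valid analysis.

0.38

Here prior-record length is a common cause — it drives both which disposition a case falls under and the outcome. The crude comparison mixes populations; the stratum-specific rates are the causally relevant ones.
Standardising the diversion programme to the population prior-record length mix: 0.317·91/493 + 0.333·67/280 + 0.350·47/67 = 0.384.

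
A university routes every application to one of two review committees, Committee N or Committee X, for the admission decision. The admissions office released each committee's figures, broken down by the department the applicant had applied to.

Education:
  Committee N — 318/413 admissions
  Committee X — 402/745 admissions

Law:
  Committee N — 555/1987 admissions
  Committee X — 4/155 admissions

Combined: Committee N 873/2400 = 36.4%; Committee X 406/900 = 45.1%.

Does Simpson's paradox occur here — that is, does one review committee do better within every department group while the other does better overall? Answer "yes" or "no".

Within each department level (Education 77.0% vs 54.0%; Law 27.9% vs 2.6%), Committee N has the higher rate every time. Pooled: 36.4% vs 45.1% — Committee X has the higher rate overall. The two comparisons disagree.

yes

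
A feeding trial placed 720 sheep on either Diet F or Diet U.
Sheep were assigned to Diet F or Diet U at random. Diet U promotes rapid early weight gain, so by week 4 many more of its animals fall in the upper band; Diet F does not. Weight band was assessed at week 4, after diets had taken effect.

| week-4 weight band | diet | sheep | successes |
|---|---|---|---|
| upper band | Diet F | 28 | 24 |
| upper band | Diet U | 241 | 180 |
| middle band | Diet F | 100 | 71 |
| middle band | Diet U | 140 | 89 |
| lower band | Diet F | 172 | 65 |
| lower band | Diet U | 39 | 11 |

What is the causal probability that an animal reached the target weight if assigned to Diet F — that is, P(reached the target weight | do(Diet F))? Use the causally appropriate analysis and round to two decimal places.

0.53

Week-4 weight band is recorded after the diet and is itself shifted by it — it sits on the causal path from diet to outcome. Conditioning on a mediator would strip out part of the effect we want; the pooled comparison gives the total causal effect.
So P(outcome | do(Diet F)) is just the pooled rate for Diet F: 160/300 = 0.533.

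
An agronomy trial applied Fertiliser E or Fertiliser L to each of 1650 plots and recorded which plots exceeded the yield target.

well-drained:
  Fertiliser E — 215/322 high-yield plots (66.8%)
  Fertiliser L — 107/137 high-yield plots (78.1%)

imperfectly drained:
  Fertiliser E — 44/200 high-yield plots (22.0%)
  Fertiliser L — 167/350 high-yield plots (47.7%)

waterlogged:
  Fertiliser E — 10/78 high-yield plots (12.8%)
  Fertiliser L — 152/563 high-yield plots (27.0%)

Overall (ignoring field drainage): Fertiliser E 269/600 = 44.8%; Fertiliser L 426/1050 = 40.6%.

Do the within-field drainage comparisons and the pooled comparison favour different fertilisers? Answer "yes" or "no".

Within each field drainage level (well-drained 66.8% vs 78.1%; imperfectly drained 22.0% vs 47.7%; waterlogged 12.8% vs 27.0%), Fertiliser L has the higher rate every time. Pooled: 44.8% vs 40.6% — Fertiliser E has the higher rate overall. The two comparisons disagree.

yes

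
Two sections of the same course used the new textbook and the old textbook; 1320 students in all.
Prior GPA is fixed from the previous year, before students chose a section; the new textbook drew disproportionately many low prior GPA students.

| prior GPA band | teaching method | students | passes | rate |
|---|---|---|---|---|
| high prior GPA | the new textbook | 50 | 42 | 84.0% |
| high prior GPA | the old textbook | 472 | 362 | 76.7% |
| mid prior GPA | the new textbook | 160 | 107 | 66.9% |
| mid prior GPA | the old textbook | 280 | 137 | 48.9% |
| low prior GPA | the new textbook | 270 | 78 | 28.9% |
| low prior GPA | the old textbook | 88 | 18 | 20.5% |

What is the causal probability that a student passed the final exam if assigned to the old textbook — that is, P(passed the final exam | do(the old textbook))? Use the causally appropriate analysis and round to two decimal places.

the new textbook is higher inside every prior GPA band stratum but the old textbook is higher in aggregate. Whether to stratify depends on how prior GPA band relates to the teaching method.
Prior GPA band satisfies the back-door criterion: it is not a descendant of the teaching method, and it blocks the spurious path from teaching method to outcome. Adjusting for it (i.e., using the within-prior GPA band rates) gives the causal effect.
Standardising the old textbook to the population prior GPA band mix: 0.395·362/472 + 0.333·137/280 + 0.271·18/88 = 0.522.

0.52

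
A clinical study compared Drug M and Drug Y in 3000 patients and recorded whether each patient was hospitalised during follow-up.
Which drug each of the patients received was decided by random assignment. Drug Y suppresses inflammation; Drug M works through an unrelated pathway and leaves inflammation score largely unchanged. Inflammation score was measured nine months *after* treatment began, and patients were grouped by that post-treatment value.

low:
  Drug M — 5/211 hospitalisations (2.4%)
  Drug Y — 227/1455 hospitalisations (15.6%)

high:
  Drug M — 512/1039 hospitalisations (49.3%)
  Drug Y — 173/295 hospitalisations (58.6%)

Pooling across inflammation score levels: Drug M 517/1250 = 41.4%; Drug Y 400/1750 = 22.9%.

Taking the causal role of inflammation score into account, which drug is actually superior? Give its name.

Drug Y

Drug M is lower inside every inflammation score stratum but Drug Y is lower in aggregate. Whether to stratify depends on how inflammation score relates to the drug.
The distribution of inflammation score is itself part of what the drug does — it is an intermediate outcome. Holding it fixed would remove that part of the effect; the total effect is the pooled difference.
Pooled: Drug M 41.4% vs Drug Y 22.9%; Drug Y is lower overall.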